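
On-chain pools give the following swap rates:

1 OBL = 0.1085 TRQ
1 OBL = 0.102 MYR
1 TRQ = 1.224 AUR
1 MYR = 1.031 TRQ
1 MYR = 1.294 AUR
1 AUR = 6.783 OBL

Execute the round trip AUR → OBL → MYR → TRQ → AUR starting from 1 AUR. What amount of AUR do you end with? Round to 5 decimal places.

0.87310

1 AUR × 6.783 = 6.783 OBL
6.783 OBL × 0.102 = 0.691866 MYR
0.691866 MYR × 1.031 = 0.713313846 TRQ
0.713313846 TRQ × 1.224 = 0.873096147504 AUR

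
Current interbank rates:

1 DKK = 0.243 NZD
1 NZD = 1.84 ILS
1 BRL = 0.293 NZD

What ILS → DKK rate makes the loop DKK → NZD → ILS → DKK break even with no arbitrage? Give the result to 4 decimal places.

2.2365

Known legs of the cycle: 0.243 × 1.84 = 0.44712
For no arbitrage the full-cycle product must be 1, so the missing rate is 1 / 0.44712 ≈ 2.236536.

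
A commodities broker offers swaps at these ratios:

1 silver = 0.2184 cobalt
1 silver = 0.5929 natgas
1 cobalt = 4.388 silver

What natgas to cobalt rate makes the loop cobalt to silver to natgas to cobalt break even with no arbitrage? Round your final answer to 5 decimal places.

Known legs of the cycle: 4.388 × 0.5929 = 2.6016452
For no arbitrage the full-cycle product must be 1, so the missing rate is 1 / 2.6016452 ≈ 0.3843722.

0.38437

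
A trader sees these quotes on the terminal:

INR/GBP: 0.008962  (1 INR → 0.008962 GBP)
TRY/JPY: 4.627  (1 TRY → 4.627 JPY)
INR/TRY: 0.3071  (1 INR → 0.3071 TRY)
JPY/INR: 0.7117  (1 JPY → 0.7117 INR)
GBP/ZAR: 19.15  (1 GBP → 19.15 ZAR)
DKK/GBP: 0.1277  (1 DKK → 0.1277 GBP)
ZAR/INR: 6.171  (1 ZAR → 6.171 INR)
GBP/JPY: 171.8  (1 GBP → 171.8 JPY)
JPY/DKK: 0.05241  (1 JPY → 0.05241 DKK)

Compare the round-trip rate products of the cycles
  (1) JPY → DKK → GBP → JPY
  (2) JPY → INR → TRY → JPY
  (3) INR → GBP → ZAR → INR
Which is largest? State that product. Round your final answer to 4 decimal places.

1.1498

(1) 0.05241 × 0.1277 × 171.8 = 1.14982
(2) 0.7117 × 0.3071 × 4.627 = 1.01129
(3) 0.008962 × 19.15 × 6.171 = 1.05908
Highest is cycle (1) at 1.1498 (>1, arbitrage).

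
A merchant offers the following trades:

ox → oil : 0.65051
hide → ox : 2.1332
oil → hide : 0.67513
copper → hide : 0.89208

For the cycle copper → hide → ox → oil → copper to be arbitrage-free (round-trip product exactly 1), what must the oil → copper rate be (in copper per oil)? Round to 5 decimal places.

Known legs of the cycle: 0.89208 × 2.1332 × 0.65051 = 1.23791080877856
For no arbitrage the full-cycle product must be 1, so the missing rate is 1 / 1.23791080877856 ≈ 0.8078126.

0.80781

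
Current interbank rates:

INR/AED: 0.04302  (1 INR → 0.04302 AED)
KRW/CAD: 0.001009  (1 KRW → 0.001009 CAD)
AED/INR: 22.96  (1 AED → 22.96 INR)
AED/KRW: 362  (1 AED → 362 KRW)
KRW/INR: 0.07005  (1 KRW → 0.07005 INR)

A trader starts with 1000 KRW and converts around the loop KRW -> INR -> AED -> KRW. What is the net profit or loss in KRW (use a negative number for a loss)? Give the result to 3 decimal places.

1000 KRW × 0.07005 = 70.05 INR
70.05 INR × 0.04302 = 3.013551 AED
3.013551 AED × 362 = 1090.905462 KRW
Net change: 1090.905462 − 1000 = 90.905462 KRW

90.905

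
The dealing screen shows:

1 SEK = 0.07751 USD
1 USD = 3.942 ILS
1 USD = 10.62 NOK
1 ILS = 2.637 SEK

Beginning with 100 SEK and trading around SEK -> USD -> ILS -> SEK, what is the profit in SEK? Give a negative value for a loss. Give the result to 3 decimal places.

-19.428

100 SEK × 0.07751 = 7.751 USD
7.751 USD × 3.942 = 30.554442 ILS
30.554442 ILS × 2.637 = 80.572063554 SEK
Net change: 80.572063554 − 100 = -19.427936446 SEK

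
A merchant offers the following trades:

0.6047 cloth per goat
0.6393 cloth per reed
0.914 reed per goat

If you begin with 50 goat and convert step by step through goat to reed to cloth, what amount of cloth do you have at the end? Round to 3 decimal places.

50 goat × 0.914 = 45.7 reed
45.7 reed × 0.6393 = 29.21601 cloth

29.216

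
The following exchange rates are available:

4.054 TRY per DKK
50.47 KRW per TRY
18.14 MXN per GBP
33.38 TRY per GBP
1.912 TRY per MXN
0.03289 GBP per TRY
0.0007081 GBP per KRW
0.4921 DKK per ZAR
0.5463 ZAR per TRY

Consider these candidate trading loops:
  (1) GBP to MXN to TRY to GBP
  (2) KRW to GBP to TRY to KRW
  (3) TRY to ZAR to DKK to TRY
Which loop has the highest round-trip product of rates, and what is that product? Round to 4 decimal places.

1.1929

(1) 18.14 × 1.912 × 0.03289 = 1.14075
(2) 0.0007081 × 33.38 × 50.47 = 1.19293
(3) 0.5463 × 0.4921 × 4.054 = 1.08985
Highest is cycle (2) at 1.1929 (>1, arbitrage).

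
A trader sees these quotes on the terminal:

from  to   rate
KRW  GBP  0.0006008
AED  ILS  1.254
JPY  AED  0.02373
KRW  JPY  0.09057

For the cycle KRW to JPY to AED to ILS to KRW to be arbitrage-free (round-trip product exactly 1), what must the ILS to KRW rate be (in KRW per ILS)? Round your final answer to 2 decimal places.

Known legs of the cycle: 0.09057 × 0.02373 × 1.254 = 0.0026951295294
For no arbitrage the full-cycle product must be 1, so the missing rate is 1 / 0.0026951295294 ≈ 371.0397.

371.04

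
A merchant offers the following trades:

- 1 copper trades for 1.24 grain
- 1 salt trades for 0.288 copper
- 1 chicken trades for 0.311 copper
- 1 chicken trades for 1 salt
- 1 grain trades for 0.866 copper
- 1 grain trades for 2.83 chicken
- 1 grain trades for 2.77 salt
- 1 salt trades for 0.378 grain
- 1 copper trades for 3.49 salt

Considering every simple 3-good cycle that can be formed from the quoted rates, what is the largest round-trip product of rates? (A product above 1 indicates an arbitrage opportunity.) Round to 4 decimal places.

copper→salt→grain→copper: 3.49 × 0.378 × 0.866 = 1.14244
copper→grain→chicken→copper: 1.24 × 2.83 × 0.311 = 1.09136
salt→grain→chicken→salt: 0.378 × 2.83 × 1 = 1.06974
copper→grain→salt→copper: 1.24 × 2.77 × 0.288 = 0.98922
Maximum is copper→salt→grain→copper at 1.1424; arbitrage exists.

1.1424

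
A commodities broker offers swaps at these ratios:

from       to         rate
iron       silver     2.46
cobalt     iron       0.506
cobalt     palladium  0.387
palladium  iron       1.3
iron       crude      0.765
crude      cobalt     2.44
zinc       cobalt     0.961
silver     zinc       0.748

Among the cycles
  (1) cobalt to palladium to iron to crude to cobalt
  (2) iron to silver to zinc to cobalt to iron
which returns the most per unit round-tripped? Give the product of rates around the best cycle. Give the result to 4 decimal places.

(1) 0.387 × 1.3 × 0.765 × 2.44 = 0.93909
(2) 2.46 × 0.748 × 0.961 × 0.506 = 0.89477
Highest is cycle (1) at 0.9391 (≤1, no arbitrage).

0.9391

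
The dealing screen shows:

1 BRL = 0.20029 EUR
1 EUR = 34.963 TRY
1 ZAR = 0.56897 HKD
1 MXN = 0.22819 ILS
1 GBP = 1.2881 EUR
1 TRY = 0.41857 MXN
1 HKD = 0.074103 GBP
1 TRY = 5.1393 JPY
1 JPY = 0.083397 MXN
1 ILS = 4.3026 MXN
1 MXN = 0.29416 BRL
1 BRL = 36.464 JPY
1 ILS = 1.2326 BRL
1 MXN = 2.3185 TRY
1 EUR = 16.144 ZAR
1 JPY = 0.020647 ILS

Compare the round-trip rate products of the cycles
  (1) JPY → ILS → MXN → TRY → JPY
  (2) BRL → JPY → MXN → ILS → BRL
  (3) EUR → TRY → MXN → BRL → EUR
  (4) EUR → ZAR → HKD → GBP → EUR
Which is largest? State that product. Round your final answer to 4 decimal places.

(1) 0.020647 × 4.3026 × 2.3185 × 5.1393 = 1.05852
(2) 36.464 × 0.083397 × 0.22819 × 1.2326 = 0.85533
(3) 34.963 × 0.41857 × 0.29416 × 0.20029 = 0.86222
(4) 16.144 × 0.56897 × 0.074103 × 1.2881 = 0.87677
Highest is cycle (1) at 1.0585 (>1, arbitrage).

1.0585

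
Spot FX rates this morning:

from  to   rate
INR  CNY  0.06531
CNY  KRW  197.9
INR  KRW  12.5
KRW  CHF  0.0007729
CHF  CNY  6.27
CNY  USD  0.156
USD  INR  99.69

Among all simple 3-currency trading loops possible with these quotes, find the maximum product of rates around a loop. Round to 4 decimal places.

1.0157

CNY→USD→INR→CNY: 0.156 × 99.69 × 0.06531 = 1.01568
CNY→KRW→CHF→CNY: 197.9 × 0.0007729 × 6.27 = 0.95904
Maximum is CNY→USD→INR→CNY at 1.0157; arbitrage exists.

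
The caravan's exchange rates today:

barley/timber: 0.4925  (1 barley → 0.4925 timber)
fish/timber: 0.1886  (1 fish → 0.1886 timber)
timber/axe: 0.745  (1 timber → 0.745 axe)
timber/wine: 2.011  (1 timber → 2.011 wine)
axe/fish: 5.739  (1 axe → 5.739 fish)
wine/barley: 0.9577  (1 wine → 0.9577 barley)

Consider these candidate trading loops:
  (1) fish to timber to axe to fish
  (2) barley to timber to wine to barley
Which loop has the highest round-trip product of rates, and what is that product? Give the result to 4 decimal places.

0.9485

(1) 0.1886 × 0.745 × 5.739 = 0.80637
(2) 0.4925 × 2.011 × 0.9577 = 0.94852
Highest is cycle (2) at 0.9485 (≤1, no arbitrage).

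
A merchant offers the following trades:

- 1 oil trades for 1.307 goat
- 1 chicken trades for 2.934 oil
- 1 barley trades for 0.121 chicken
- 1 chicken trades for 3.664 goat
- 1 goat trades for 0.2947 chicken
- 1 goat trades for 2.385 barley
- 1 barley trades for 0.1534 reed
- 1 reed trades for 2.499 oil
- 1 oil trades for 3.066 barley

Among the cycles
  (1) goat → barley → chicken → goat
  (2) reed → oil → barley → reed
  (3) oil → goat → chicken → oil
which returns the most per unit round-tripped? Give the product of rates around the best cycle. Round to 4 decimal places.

1.1753

(1) 2.385 × 0.121 × 3.664 = 1.05738
(2) 2.499 × 3.066 × 0.1534 = 1.17534
(3) 1.307 × 0.2947 × 2.934 = 1.13010
Highest is cycle (2) at 1.1753 (>1, arbitrage).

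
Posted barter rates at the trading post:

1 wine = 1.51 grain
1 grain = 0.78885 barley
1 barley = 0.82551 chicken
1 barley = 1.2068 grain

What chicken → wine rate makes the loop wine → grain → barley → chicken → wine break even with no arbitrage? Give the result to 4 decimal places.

1.0170

Known legs of the cycle: 1.51 × 0.78885 × 0.82551 = 0.983317380885
For no arbitrage the full-cycle product must be 1, so the missing rate is 1 / 0.983317380885 ≈ 1.016966.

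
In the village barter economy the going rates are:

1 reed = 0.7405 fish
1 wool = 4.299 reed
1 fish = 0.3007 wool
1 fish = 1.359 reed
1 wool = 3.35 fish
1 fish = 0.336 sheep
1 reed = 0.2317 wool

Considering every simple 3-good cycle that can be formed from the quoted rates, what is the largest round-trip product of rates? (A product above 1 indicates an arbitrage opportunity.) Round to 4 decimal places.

1.0548

fish→reed→wool→fish: 1.359 × 0.2317 × 3.35 = 1.05485
fish→wool→reed→fish: 0.3007 × 4.299 × 0.7405 = 0.95725
Maximum is fish→reed→wool→fish at 1.0548; arbitrage exists.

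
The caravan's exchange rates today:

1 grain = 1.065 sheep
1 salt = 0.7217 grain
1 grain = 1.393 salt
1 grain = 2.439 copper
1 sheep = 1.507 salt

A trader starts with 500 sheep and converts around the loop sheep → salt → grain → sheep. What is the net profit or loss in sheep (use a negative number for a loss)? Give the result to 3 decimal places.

79.148

500 sheep × 1.507 = 753.5 salt
753.5 salt × 0.7217 = 543.80095 grain
543.80095 grain × 1.065 = 579.14801175 sheep
Net change: 579.14801175 − 500 = 79.14801175 sheep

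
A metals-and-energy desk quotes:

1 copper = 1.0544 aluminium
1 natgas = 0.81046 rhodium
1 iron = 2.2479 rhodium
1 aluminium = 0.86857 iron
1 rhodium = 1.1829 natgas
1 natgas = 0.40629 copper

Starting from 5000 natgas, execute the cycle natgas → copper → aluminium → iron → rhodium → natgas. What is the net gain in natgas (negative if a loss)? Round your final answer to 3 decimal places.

-53.006

5000 natgas × 0.40629 = 2031.45 copper
2031.45 copper × 1.0544 = 2141.96088 aluminium
2141.96088 aluminium × 0.86857 = 1860.4429615416 iron
1860.4429615416 iron × 2.2479 = 4182.08973324936264 rhodium
4182.08973324936264 rhodium × 1.1829 = 4946.993945460671066856 natgas
Net change: 4946.993945460671066856 − 5000 = -53.006054539328933144 natgas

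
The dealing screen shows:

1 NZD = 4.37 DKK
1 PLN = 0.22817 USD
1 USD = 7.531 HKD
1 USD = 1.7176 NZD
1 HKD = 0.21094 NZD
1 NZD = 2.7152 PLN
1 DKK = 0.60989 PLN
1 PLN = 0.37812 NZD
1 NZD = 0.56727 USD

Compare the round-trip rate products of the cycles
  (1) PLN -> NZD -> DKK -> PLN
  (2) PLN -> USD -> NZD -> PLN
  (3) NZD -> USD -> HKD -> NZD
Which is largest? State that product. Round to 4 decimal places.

1.0641

(1) 0.37812 × 4.37 × 0.60989 = 1.00777
(2) 0.22817 × 1.7176 × 2.7152 = 1.06410
(3) 0.56727 × 7.531 × 0.21094 = 0.90116
Highest is cycle (2) at 1.0641 (>1, arbitrage).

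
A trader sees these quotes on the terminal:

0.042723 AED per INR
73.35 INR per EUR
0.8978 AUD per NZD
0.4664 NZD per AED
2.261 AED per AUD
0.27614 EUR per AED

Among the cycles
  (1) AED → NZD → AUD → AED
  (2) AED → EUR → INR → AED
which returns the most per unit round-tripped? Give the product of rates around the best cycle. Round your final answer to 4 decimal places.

0.9468

(1) 0.4664 × 0.8978 × 2.261 = 0.94676
(2) 0.27614 × 73.35 × 0.042723 = 0.86535
Highest is cycle (1) at 0.9468 (≤1, no arbitrage).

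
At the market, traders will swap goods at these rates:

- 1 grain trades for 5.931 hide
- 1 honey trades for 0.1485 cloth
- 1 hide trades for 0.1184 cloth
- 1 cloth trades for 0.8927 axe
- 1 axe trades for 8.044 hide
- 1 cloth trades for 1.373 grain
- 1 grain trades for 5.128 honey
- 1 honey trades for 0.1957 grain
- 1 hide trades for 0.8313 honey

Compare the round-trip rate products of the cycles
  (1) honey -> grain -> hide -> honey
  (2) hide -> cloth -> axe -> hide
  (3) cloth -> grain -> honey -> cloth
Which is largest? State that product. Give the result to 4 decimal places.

1.0456

(1) 0.1957 × 5.931 × 0.8313 = 0.96489
(2) 0.1184 × 0.8927 × 8.044 = 0.85022
(3) 1.373 × 5.128 × 0.1485 = 1.04555
Highest is cycle (3) at 1.0456 (>1, arbitrage).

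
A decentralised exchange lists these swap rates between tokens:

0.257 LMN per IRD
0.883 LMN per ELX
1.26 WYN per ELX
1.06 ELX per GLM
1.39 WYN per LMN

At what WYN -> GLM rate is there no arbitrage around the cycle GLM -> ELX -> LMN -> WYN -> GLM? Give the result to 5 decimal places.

0.76863

Known legs of the cycle: 1.06 × 0.883 × 1.39 = 1.3010122
For no arbitrage the full-cycle product must be 1, so the missing rate is 1 / 1.3010122 ≈ 0.7686323.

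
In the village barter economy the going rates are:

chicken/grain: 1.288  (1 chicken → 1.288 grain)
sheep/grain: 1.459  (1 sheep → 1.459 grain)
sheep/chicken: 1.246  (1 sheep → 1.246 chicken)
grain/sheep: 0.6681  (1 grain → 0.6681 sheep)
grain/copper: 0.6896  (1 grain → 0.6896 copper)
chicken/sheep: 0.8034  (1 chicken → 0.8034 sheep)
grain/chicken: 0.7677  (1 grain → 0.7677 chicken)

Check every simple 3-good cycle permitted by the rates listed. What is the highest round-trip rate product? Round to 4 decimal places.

grain→sheep→chicken→grain: 0.6681 × 1.246 × 1.288 = 1.07220
grain→chicken→sheep→grain: 0.7677 × 0.8034 × 1.459 = 0.89987
Maximum is grain→sheep→chicken→grain at 1.0722; arbitrage exists.

1.0722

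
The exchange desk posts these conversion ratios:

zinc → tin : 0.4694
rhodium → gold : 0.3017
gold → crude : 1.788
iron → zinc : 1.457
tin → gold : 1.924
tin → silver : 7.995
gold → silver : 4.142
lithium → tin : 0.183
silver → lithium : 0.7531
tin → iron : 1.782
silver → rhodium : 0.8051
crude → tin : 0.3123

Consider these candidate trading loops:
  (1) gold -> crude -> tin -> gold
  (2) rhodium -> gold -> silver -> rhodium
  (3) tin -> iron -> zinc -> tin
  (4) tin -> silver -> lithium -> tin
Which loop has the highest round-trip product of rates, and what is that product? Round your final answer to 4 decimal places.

(1) 1.788 × 0.3123 × 1.924 = 1.07435
(2) 0.3017 × 4.142 × 0.8051 = 1.00609
(3) 1.782 × 1.457 × 0.4694 = 1.21874
(4) 7.995 × 0.7531 × 0.183 = 1.10185
Highest is cycle (3) at 1.2187 (>1, arbitrage).

1.2187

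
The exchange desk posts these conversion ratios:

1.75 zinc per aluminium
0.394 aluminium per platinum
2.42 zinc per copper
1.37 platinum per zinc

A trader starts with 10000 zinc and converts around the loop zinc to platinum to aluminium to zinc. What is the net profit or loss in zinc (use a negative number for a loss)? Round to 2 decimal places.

-553.85

10000 zinc × 1.37 = 13700 platinum
13700 platinum × 0.394 = 5397.8 aluminium
5397.8 aluminium × 1.75 = 9446.15 zinc
Net change: 9446.15 − 10000 = -553.85 zinc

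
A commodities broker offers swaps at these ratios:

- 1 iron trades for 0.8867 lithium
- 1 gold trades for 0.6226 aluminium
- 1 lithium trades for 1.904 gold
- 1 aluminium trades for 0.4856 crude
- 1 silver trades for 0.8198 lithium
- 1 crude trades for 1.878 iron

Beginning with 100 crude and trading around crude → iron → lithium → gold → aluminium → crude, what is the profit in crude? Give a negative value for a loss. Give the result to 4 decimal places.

-4.1423

100 crude × 1.878 = 187.8 iron
187.8 iron × 0.8867 = 166.52226 lithium
166.52226 lithium × 1.904 = 317.05838304 gold
317.05838304 gold × 0.6226 = 197.400549280704 aluminium
197.400549280704 aluminium × 0.4856 = 95.8577067307098624 crude
Net change: 95.8577067307098624 − 100 = -4.1422932692901376 crude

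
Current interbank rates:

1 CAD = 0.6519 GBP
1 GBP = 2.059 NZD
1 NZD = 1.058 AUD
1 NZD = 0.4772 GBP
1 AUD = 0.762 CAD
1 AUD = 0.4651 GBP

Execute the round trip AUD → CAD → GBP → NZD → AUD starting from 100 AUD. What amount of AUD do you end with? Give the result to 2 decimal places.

100 AUD × 0.762 = 76.2 CAD
76.2 CAD × 0.6519 = 49.67478 GBP
49.67478 GBP × 2.059 = 102.28037202 NZD
102.28037202 NZD × 1.058 = 108.21263359716 AUD

108.21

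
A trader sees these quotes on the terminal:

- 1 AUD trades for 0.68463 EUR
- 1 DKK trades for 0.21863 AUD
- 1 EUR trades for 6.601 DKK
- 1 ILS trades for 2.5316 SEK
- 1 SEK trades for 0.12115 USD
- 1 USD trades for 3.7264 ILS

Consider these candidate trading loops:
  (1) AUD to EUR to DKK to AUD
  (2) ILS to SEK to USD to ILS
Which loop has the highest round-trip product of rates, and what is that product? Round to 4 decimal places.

1.1429

(1) 0.68463 × 6.601 × 0.21863 = 0.98804
(2) 2.5316 × 0.12115 × 3.7264 = 1.14290
Highest is cycle (2) at 1.1429 (>1, arbitrage).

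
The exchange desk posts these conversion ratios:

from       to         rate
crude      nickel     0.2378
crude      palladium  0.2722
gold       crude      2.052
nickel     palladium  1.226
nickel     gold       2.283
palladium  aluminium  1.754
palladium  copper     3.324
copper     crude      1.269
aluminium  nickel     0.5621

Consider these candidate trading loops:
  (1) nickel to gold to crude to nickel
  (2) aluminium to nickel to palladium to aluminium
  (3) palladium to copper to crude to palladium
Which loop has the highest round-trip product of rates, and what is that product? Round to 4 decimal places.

1.2087

(1) 2.283 × 2.052 × 0.2378 = 1.11403
(2) 0.5621 × 1.226 × 1.754 = 1.20874
(3) 3.324 × 1.269 × 0.2722 = 1.14818
Highest is cycle (2) at 1.2087 (>1, arbitrage).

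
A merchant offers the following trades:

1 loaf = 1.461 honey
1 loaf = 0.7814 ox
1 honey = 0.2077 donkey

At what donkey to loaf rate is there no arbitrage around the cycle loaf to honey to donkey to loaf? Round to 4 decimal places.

Known legs of the cycle: 1.461 × 0.2077 = 0.3034497
For no arbitrage the full-cycle product must be 1, so the missing rate is 1 / 0.3034497 ≈ 3.295439.

3.2954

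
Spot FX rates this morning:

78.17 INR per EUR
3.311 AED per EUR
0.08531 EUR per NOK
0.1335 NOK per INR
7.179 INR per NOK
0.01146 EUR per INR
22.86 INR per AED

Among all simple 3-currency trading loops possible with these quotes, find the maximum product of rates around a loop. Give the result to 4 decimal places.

0.8903

EUR→INR→NOK→EUR: 78.17 × 0.1335 × 0.08531 = 0.89027
EUR→AED→INR→EUR: 3.311 × 22.86 × 0.01146 = 0.86740
Maximum is EUR→INR→NOK→EUR at 0.8903; no arbitrage — every cycle loses value.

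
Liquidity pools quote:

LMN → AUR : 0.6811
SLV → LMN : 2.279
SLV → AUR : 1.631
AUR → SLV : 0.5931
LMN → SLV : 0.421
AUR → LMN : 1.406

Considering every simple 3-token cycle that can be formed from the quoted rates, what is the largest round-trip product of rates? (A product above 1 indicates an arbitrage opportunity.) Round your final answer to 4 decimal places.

SLV→AUR→LMN→SLV: 1.631 × 1.406 × 0.421 = 0.96543
SLV→LMN→AUR→SLV: 2.279 × 0.6811 × 0.5931 = 0.92063
Maximum is SLV→AUR→LMN→SLV at 0.9654; no arbitrage — every cycle loses value.

0.9654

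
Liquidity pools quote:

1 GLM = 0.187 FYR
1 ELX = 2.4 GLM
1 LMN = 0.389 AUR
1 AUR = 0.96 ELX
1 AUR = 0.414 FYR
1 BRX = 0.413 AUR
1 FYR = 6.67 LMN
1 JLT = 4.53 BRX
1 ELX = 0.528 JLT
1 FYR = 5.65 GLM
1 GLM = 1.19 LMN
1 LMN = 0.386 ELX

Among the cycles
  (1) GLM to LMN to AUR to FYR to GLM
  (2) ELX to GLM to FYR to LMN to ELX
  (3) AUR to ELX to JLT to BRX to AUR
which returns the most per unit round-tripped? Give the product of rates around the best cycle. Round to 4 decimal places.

(1) 1.19 × 0.389 × 0.414 × 5.65 = 1.08279
(2) 2.4 × 0.187 × 6.67 × 0.386 = 1.15549
(3) 0.96 × 0.528 × 4.53 × 0.413 = 0.94832
Highest is cycle (2) at 1.1555 (>1, arbitrage).

1.1555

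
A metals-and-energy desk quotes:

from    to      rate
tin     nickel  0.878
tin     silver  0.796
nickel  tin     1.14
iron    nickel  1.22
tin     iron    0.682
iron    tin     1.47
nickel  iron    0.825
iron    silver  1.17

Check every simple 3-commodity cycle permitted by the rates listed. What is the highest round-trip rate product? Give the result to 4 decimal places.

1.0648

iron→tin→nickel→iron: 1.47 × 0.878 × 0.825 = 1.06479
iron→nickel→tin→iron: 1.22 × 1.14 × 0.682 = 0.94853
Maximum is iron→tin→nickel→iron at 1.0648; arbitrage exists.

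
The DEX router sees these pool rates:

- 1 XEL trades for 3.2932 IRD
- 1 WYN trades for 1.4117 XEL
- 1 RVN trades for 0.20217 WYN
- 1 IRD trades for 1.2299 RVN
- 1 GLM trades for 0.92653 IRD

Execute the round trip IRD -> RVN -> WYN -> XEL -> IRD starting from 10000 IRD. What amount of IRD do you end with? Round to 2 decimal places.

10000 IRD × 1.2299 = 12299 RVN
12299 RVN × 0.20217 = 2486.48883 WYN
2486.48883 WYN × 1.4117 = 3510.176281311 XEL
3510.176281311 XEL × 3.2932 = 11559.7125296133852 IRD

11559.71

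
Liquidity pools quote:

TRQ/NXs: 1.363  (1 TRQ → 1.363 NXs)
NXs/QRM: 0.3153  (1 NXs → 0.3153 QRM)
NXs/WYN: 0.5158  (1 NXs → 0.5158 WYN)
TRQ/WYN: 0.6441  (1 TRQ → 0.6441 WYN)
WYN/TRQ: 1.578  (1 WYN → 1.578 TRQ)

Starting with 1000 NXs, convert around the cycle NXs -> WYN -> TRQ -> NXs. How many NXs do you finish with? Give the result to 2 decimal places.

1000 NXs × 0.5158 = 515.8 WYN
515.8 WYN × 1.578 = 813.9324 TRQ
813.9324 TRQ × 1.363 = 1109.3898612 NXs

1109.39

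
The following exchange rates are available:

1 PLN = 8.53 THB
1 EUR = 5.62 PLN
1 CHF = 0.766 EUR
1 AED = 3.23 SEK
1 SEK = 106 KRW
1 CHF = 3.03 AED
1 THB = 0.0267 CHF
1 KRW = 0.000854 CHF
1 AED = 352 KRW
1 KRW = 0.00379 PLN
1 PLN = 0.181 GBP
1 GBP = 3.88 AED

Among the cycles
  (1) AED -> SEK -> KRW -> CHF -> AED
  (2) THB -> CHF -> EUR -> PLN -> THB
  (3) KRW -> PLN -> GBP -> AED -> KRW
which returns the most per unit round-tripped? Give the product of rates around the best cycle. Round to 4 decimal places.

(1) 3.23 × 106 × 0.000854 × 3.03 = 0.88595
(2) 0.0267 × 0.766 × 5.62 × 8.53 = 0.98045
(3) 0.00379 × 0.181 × 3.88 × 352 = 0.93690
Highest is cycle (2) at 0.9804 (≤1, no arbitrage).

0.9804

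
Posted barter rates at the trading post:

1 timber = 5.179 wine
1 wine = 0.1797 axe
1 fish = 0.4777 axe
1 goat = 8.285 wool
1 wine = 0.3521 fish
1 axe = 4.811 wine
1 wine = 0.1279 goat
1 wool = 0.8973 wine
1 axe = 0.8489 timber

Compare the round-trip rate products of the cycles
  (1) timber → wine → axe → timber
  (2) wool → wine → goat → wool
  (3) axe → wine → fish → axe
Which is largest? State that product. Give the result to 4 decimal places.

(1) 5.179 × 0.1797 × 0.8489 = 0.79004
(2) 0.8973 × 0.1279 × 8.285 = 0.95083
(3) 4.811 × 0.3521 × 0.4777 = 0.80920
Highest is cycle (2) at 0.9508 (≤1, no arbitrage).

0.9508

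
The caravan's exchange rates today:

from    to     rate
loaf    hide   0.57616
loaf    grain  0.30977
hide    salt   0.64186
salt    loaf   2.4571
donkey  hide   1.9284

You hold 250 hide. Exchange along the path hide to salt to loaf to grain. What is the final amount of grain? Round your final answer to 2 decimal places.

250 hide × 0.64186 = 160.465 salt
160.465 salt × 2.4571 = 394.2785515 loaf
394.2785515 loaf × 0.30977 = 122.135666898155 grain

122.14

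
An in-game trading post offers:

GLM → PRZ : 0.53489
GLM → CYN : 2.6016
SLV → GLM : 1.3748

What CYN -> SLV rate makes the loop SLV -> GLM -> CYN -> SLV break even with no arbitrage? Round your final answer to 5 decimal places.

Known legs of the cycle: 1.3748 × 2.6016 = 3.57667968
For no arbitrage the full-cycle product must be 1, so the missing rate is 1 / 3.57667968 ≈ 0.2795889.

0.27959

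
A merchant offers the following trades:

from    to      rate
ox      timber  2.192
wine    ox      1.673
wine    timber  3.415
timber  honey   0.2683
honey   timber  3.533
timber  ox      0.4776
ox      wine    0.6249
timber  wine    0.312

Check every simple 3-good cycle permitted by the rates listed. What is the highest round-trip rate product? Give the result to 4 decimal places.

1.1442

wine→ox→timber→wine: 1.673 × 2.192 × 0.312 = 1.14417
wine→timber→ox→wine: 3.415 × 0.4776 × 0.6249 = 1.01921
Maximum is wine→ox→timber→wine at 1.1442; arbitrage exists.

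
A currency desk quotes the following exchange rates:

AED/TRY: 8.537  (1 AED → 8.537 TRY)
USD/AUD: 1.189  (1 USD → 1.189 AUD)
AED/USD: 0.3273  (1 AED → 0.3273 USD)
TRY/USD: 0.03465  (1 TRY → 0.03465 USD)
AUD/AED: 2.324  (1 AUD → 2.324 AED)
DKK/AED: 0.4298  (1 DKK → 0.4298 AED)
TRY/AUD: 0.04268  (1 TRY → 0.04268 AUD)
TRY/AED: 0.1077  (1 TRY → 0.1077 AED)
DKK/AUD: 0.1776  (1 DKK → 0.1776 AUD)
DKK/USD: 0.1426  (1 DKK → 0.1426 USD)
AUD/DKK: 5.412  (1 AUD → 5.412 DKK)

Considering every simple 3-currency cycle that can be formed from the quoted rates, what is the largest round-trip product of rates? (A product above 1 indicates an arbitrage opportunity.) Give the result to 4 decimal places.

USD→AUD→DKK→USD: 1.189 × 5.412 × 0.1426 = 0.91761
AED→USD→AUD→AED: 0.3273 × 1.189 × 2.324 = 0.90441
AED→TRY→AUD→AED: 8.537 × 0.04268 × 2.324 = 0.84677
Maximum is USD→AUD→DKK→USD at 0.9176; no arbitrage — every cycle loses value.

0.9176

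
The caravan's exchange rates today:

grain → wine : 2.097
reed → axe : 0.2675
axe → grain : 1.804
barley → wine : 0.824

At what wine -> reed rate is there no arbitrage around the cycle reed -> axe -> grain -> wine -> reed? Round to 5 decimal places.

0.98819

Known legs of the cycle: 0.2675 × 1.804 × 2.097 = 1.01194929
For no arbitrage the full-cycle product must be 1, so the missing rate is 1 / 1.01194929 ≈ 0.9881918.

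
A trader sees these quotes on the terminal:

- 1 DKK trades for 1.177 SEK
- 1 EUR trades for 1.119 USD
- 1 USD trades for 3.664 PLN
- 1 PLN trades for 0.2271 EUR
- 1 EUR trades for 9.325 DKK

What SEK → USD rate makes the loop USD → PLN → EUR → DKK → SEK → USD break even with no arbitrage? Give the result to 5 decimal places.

0.10950

Known legs of the cycle: 3.664 × 0.2271 × 9.325 × 1.177 = 9.13267288956
For no arbitrage the full-cycle product must be 1, so the missing rate is 1 / 9.13267288956 ≈ 0.1094970.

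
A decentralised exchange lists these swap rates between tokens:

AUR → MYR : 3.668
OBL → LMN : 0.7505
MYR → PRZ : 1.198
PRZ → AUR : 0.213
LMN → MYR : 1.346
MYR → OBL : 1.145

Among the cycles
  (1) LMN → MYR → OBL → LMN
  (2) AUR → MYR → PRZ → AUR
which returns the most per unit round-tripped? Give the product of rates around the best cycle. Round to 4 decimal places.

(1) 1.346 × 1.145 × 0.7505 = 1.15665
(2) 3.668 × 1.198 × 0.213 = 0.93598
Highest is cycle (1) at 1.1566 (>1, arbitrage).

1.1566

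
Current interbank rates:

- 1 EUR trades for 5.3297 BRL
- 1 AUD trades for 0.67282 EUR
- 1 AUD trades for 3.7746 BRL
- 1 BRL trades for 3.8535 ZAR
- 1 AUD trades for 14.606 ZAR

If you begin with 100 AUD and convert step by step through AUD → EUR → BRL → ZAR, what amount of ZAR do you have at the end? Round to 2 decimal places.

100 AUD × 0.67282 = 67.282 EUR
67.282 EUR × 5.3297 = 358.5928754 BRL
358.5928754 BRL × 3.8535 = 1381.8376453539 ZAR

1381.84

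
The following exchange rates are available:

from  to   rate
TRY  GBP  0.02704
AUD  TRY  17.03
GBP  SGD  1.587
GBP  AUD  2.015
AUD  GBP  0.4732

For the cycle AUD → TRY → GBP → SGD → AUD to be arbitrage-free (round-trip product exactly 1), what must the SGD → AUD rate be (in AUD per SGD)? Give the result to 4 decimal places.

Known legs of the cycle: 17.03 × 0.02704 × 1.587 = 0.7307995344
For no arbitrage the full-cycle product must be 1, so the missing rate is 1 / 0.7307995344 ≈ 1.368364.

1.3684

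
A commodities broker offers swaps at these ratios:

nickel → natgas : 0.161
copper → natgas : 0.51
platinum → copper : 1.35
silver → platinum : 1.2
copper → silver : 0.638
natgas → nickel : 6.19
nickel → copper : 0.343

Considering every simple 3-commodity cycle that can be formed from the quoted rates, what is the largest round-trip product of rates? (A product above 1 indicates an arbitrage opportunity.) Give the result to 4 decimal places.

1.0828

natgas→nickel→copper→natgas: 6.19 × 0.343 × 0.51 = 1.08282
platinum→copper→silver→platinum: 1.35 × 0.638 × 1.2 = 1.03356
Maximum is natgas→nickel→copper→natgas at 1.0828; arbitrage exists.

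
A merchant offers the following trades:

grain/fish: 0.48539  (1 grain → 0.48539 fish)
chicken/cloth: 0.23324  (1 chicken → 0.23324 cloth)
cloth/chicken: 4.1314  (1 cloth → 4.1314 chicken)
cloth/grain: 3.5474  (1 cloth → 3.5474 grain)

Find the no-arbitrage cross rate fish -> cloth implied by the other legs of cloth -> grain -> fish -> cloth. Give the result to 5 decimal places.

0.58076

Known legs of the cycle: 3.5474 × 0.48539 = 1.721872486
For no arbitrage the full-cycle product must be 1, so the missing rate is 1 / 1.721872486 ≈ 0.5807631.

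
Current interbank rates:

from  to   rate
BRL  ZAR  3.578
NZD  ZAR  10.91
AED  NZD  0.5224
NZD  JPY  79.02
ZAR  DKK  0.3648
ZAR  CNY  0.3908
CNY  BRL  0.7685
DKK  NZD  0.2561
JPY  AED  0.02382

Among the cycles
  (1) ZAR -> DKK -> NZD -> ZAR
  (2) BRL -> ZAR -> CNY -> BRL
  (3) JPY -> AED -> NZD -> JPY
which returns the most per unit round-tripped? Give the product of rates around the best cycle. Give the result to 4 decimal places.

1.0746

(1) 0.3648 × 0.2561 × 10.91 = 1.01927
(2) 3.578 × 0.3908 × 0.7685 = 1.07458
(3) 0.02382 × 0.5224 × 79.02 = 0.98329
Highest is cycle (2) at 1.0746 (>1, arbitrage).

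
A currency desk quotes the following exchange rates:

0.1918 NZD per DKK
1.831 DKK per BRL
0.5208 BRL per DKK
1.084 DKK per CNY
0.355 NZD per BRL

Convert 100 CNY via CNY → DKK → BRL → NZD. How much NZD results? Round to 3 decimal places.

100 CNY × 1.084 = 108.4 DKK
108.4 DKK × 0.5208 = 56.45472 BRL
56.45472 BRL × 0.355 = 20.0414256 NZD

20.041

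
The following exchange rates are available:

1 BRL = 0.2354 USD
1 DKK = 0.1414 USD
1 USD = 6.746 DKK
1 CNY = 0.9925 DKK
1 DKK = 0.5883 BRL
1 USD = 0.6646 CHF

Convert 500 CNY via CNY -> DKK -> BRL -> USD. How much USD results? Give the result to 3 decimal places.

68.724

500 CNY × 0.9925 = 496.25 DKK
496.25 DKK × 0.5883 = 291.943875 BRL
291.943875 BRL × 0.2354 = 68.723588175 USD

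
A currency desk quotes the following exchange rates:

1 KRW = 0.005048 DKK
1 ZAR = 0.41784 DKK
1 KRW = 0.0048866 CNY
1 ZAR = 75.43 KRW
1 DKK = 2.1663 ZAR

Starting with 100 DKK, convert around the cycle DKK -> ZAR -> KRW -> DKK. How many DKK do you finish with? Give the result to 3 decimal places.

100 DKK × 2.1663 = 216.63 ZAR
216.63 ZAR × 75.43 = 16340.4009 KRW
16340.4009 KRW × 0.005048 = 82.4863437432 DKK

82.486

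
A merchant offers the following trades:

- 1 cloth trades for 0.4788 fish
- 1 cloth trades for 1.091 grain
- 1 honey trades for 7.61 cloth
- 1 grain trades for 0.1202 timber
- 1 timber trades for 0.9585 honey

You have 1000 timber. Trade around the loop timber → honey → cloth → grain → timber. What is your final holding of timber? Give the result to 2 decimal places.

956.55

1000 timber × 0.9585 = 958.5 honey
958.5 honey × 7.61 = 7294.185 cloth
7294.185 cloth × 1.091 = 7957.955835 grain
7957.955835 grain × 0.1202 = 956.546291367 timber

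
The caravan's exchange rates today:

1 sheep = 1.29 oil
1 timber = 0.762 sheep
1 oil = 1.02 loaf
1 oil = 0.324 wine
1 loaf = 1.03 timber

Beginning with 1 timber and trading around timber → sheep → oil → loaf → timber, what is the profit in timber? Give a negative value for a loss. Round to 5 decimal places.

1 timber × 0.762 = 0.762 sheep
0.762 sheep × 1.29 = 0.98298 oil
0.98298 oil × 1.02 = 1.0026396 loaf
1.0026396 loaf × 1.03 = 1.032718788 timber
Net change: 1.032718788 − 1 = 0.032718788 timber

0.03272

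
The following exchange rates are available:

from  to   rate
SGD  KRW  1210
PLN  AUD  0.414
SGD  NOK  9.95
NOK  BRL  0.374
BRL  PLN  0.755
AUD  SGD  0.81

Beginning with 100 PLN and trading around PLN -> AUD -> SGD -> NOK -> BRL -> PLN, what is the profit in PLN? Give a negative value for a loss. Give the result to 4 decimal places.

100 PLN × 0.414 = 41.4 AUD
41.4 AUD × 0.81 = 33.534 SGD
33.534 SGD × 9.95 = 333.6633 NOK
333.6633 NOK × 0.374 = 124.7900742 BRL
124.7900742 BRL × 0.755 = 94.216506021 PLN
Net change: 94.216506021 − 100 = -5.783493979 PLN

-5.7835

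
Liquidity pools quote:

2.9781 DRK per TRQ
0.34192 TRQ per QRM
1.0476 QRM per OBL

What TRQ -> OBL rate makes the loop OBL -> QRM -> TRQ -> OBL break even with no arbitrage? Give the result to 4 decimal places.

Known legs of the cycle: 1.0476 × 0.34192 = 0.358195392
For no arbitrage the full-cycle product must be 1, so the missing rate is 1 / 0.358195392 ≈ 2.791772.

2.7918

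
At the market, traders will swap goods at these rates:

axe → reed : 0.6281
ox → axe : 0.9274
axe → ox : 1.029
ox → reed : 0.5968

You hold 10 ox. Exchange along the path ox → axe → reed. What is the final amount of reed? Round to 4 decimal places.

5.8250

10 ox × 0.9274 = 9.274 axe
9.274 axe × 0.6281 = 5.8249994 reed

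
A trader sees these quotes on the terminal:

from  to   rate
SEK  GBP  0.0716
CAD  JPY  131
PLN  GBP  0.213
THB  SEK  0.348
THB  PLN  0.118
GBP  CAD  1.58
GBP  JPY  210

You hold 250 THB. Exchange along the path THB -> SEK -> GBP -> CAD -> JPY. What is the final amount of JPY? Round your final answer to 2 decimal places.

1289.32

250 THB × 0.348 = 87 SEK
87 SEK × 0.0716 = 6.2292 GBP
6.2292 GBP × 1.58 = 9.842136 CAD
9.842136 CAD × 131 = 1289.319816 JPY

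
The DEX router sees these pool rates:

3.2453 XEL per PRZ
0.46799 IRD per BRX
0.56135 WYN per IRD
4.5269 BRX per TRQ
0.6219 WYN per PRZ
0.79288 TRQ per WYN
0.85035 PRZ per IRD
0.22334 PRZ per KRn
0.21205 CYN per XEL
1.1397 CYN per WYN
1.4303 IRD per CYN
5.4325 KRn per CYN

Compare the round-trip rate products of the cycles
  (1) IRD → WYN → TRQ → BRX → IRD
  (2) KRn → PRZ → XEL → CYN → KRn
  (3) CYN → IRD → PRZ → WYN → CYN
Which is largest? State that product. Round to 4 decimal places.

(1) 0.56135 × 0.79288 × 4.5269 × 0.46799 = 0.94293
(2) 0.22334 × 3.2453 × 0.21205 × 5.4325 = 0.83495
(3) 1.4303 × 0.85035 × 0.6219 × 1.1397 = 0.86206
Highest is cycle (1) at 0.9429 (≤1, no arbitrage).

0.9429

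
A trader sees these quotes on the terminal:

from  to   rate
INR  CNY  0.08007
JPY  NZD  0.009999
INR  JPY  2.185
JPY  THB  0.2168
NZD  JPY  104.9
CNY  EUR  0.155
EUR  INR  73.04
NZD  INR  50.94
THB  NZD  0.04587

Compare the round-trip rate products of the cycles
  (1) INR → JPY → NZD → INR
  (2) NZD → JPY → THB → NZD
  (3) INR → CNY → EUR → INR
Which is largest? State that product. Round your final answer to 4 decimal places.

(1) 2.185 × 0.009999 × 50.94 = 1.11293
(2) 104.9 × 0.2168 × 0.04587 = 1.04319
(3) 0.08007 × 0.155 × 73.04 = 0.90649
Highest is cycle (1) at 1.1129 (>1, arbitrage).

1.1129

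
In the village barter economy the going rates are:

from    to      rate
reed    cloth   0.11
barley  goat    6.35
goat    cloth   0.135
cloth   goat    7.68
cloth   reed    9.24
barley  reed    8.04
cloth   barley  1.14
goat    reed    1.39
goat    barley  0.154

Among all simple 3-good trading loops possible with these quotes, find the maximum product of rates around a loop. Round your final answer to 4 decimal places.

cloth→goat→reed→cloth: 7.68 × 1.39 × 0.11 = 1.17427
cloth→barley→reed→cloth: 1.14 × 8.04 × 0.11 = 1.00822
cloth→barley→goat→cloth: 1.14 × 6.35 × 0.135 = 0.97727
Maximum is cloth→goat→reed→cloth at 1.1743; arbitrage exists.

1.1743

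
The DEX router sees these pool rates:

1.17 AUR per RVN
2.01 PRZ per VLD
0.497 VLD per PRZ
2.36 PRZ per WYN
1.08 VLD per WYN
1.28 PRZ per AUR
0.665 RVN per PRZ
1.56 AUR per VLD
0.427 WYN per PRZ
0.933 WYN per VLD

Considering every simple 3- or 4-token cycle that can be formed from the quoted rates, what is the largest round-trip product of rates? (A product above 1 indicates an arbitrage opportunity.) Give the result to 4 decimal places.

1.0943

PRZ→VLD→WYN→PRZ: 0.497 × 0.933 × 2.36 = 1.09433
AUR→PRZ→RVN→AUR: 1.28 × 0.665 × 1.17 = 0.99590
AUR→PRZ→VLD→AUR: 1.28 × 0.497 × 1.56 = 0.99241
PRZ→WYN→VLD→PRZ: 0.427 × 1.08 × 2.01 = 0.92693
AUR→PRZ→WYN→VLD→AUR: 1.28 × 0.427 × 1.08 × 1.56 = 0.92084
Maximum is PRZ→VLD→WYN→PRZ at 1.0943; arbitrage exists.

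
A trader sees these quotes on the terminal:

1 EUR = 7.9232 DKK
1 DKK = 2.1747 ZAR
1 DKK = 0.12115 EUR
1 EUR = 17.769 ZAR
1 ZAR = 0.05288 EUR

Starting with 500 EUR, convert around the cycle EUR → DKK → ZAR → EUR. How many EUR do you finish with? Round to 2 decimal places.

500 EUR × 7.9232 = 3961.6 DKK
3961.6 DKK × 2.1747 = 8615.29152 ZAR
8615.29152 ZAR × 0.05288 = 455.5766155776 EUR

455.58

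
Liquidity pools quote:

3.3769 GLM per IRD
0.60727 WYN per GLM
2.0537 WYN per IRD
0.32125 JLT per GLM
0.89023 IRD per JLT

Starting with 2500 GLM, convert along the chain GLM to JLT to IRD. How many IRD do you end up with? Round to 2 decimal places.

2500 GLM × 0.32125 = 803.125 JLT
803.125 JLT × 0.89023 = 714.96596875 IRD

714.97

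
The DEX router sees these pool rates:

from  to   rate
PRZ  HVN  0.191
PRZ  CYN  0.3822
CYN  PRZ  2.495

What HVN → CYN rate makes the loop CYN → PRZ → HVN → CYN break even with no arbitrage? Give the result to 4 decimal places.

Known legs of the cycle: 2.495 × 0.191 = 0.476545
For no arbitrage the full-cycle product must be 1, so the missing rate is 1 / 0.476545 ≈ 2.098438.

2.0984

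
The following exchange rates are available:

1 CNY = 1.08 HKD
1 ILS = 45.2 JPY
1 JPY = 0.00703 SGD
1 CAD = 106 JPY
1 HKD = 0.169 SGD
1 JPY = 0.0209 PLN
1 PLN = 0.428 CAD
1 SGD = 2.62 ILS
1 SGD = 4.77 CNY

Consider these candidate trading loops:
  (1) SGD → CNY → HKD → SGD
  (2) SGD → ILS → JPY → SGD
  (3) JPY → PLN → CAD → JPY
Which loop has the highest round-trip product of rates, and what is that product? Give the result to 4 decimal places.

0.9482

(1) 4.77 × 1.08 × 0.169 = 0.87062
(2) 2.62 × 45.2 × 0.00703 = 0.83252
(3) 0.0209 × 0.428 × 106 = 0.94819
Highest is cycle (3) at 0.9482 (≤1, no arbitrage).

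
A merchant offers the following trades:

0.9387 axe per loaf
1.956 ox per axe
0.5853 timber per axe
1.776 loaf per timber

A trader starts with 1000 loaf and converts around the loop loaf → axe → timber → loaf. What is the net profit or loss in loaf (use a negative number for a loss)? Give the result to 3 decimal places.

-24.228

1000 loaf × 0.9387 = 938.7 axe
938.7 axe × 0.5853 = 549.42111 timber
549.42111 timber × 1.776 = 975.77189136 loaf
Net change: 975.77189136 − 1000 = -24.22810864 loaf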